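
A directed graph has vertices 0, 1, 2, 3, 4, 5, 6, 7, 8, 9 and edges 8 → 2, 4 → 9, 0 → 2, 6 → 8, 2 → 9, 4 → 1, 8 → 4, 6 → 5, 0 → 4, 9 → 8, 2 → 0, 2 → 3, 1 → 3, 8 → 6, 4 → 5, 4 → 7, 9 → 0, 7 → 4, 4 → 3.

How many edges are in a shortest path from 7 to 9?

Distance 0: 7.
Distance 1: 4.
Distance 2: 1, 3, 5, 9 — contains 9.

2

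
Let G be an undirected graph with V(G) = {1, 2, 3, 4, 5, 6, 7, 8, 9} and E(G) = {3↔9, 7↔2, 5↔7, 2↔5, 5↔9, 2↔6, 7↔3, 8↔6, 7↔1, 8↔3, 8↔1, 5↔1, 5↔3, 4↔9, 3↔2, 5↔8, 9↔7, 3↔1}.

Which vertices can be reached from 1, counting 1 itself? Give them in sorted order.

1, 2, 3, 4, 5, 6, 7, 8, 9

Start at 1.
Its neighbours: 3, 5, 7, 8.
Then their neighbours: 2, 6, 9.
Then next layer: 4.
Every vertex is now reached.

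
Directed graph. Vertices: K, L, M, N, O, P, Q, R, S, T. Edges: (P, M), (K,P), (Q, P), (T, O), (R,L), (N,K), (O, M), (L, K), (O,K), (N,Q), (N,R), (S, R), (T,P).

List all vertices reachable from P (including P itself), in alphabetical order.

M, P

Start at P.
Its neighbours: M.
Nothing further is reachable.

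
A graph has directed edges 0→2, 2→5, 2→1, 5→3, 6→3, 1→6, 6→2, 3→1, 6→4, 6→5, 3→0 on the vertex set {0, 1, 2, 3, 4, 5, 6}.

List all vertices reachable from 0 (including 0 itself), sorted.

Start at 0.
Its neighbours: 2.
Then their neighbours: 1, 5.
Then next layer: 3, 6.
Then next layer: 4.
Every vertex is now reached.

0, 1, 2, 3, 4, 5, 6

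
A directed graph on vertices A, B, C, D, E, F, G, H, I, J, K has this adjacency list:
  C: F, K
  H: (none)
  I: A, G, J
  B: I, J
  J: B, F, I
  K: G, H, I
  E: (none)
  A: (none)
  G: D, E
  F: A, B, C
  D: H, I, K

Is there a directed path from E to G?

No

E has no outgoing edges, so nothing is reachable from it.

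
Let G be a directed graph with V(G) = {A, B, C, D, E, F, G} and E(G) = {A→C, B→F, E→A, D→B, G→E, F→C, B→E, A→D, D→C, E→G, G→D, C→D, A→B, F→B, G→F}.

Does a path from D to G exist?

Yes

Explore from D.
Distance 1: reach B, C.
Distance 2: reach E, F.
Distance 3: reach A, G.
Found G.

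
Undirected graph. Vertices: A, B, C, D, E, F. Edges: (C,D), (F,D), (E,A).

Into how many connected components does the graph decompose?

From A: component {A, E}.
From B: component {B}.
From C: component {C, D, F}.
That's 3 components.

3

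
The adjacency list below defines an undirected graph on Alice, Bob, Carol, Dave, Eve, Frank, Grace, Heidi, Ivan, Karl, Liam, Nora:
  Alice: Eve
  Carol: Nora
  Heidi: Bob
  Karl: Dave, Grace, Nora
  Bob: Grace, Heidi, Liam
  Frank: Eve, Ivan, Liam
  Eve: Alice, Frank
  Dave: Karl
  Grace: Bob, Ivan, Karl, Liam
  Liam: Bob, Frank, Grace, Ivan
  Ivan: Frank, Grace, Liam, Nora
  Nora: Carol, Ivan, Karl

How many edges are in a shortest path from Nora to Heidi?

Distance 0: Nora.
Distance 1: Carol, Ivan, Karl.
Distance 2: Dave, Frank, Grace, Liam.
Distance 3: Bob, Eve.
Distance 4: Alice, Heidi — contains Heidi.

4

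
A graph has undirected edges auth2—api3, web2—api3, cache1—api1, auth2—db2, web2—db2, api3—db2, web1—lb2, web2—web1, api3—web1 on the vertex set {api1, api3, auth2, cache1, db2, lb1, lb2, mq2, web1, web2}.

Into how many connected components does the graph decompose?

4

From api1: component {api1, cache1}.
From api3: component {api3, auth2, db2, lb2, web1, web2}.
From lb1: component {lb1}.
From mq2: component {mq2}.
That's 4 components.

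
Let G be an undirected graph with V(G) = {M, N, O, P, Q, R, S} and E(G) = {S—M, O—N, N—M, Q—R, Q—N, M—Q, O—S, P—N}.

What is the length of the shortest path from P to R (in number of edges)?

Distance 0: P.
Distance 1: N.
Distance 2: M, O, Q.
Distance 3: R, S — contains R.

3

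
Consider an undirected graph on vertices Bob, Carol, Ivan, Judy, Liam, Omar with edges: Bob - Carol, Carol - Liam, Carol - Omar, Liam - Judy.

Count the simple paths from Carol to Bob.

1

Carol–Bob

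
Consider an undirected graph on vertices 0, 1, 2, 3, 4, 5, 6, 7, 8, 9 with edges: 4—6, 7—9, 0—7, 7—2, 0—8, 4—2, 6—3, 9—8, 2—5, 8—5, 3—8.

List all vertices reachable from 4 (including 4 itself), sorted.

Start at 4.
Its neighbours: 2, 6.
Then their neighbours: 3, 5, 7.
Then next layer: 0, 8, 9.
Nothing further is reachable.

0, 2, 3, 4, 5, 6, 7, 8, 9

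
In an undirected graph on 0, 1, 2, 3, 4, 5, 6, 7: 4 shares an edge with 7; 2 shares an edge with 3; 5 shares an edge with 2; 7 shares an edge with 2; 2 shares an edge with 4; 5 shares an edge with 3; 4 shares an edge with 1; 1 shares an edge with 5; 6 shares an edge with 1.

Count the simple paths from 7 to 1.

6

7–2–3–5–1
7–2–4–1
7–2–5–1
7–4–1
7–4–2–3–5–1
7–4–2–5–1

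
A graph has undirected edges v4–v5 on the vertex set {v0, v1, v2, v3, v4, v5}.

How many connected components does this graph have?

5

From v0: component {v0}.
From v1: component {v1}.
From v2: component {v2}.
From v3: component {v3}.
From v4: component {v4, v5}.
That's 5 components.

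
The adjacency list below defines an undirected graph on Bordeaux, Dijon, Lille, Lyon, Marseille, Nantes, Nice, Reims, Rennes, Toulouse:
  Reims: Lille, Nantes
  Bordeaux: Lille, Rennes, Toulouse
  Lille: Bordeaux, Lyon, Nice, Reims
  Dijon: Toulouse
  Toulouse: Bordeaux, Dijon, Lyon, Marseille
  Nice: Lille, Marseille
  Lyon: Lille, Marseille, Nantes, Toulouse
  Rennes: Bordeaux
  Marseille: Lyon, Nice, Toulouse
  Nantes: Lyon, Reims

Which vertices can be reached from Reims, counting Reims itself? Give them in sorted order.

Bordeaux, Dijon, Lille, Lyon, Marseille, Nantes, Nice, Reims, Rennes, Toulouse

Start at Reims.
Its neighbours: Lille, Nantes.
Then their neighbours: Bordeaux, Lyon, Nice.
Then next layer: Marseille, Rennes, Toulouse.
Then next layer: Dijon.
Every vertex is now reached.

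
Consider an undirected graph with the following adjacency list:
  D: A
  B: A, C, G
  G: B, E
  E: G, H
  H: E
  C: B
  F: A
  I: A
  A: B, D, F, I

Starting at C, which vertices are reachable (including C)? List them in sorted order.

A, B, C, D, E, F, G, H, I

Start at C.
Its neighbours: B.
Then their neighbours: A, G.
Then next layer: D, E, F, I.
Then next layer: H.
Every vertex is now reached.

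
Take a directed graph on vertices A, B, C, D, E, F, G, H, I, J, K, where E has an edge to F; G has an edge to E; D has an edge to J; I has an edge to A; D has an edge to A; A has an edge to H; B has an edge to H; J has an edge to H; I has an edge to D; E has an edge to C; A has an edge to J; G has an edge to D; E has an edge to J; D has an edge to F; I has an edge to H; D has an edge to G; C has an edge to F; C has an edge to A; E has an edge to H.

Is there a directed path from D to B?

Explore from D.
Distance 1: reach A, F, G, J.
Distance 2: reach E, H.
Distance 3: reach C.
The search from D is exhausted; no directed path reaches B.

No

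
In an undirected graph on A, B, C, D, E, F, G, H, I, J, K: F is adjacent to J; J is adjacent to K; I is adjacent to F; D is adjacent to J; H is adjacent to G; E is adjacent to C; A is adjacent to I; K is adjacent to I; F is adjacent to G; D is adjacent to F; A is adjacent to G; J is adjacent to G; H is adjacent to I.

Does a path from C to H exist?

Explore from C.
Distance 1: reach E.
The search is exhausted without reaching H; it lies in a different component.

No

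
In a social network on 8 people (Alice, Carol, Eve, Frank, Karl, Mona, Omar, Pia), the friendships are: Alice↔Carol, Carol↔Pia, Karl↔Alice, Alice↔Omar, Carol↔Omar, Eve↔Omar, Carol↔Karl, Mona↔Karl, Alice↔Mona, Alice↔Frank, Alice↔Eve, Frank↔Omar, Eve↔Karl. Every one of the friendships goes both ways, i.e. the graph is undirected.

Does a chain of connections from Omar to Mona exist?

Explore from Omar.
Distance 1: reach Alice, Carol, Eve, Frank.
Distance 2: reach Karl, Mona, Pia.
Found Mona.

Yes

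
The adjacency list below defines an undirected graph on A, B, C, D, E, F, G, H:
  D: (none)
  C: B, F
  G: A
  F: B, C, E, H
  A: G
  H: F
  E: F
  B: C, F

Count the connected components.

3

From A: component {A, G}.
From B: component {B, C, E, F, H}.
From D: component {D}.
That's 3 components.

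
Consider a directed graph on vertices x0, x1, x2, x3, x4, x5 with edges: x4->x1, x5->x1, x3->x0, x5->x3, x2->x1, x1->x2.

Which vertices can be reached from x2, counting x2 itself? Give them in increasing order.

x1, x2

Start at x2.
Its neighbours: x1.
Nothing further is reachable.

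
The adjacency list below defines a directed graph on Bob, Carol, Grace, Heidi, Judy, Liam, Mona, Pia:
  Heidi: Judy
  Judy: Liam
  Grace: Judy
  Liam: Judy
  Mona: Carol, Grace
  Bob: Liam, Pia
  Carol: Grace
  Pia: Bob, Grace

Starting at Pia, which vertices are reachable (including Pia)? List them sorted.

Bob, Grace, Judy, Liam, Pia

Start at Pia.
Its neighbours: Bob, Grace.
Then their neighbours: Judy, Liam.
Nothing further is reachable.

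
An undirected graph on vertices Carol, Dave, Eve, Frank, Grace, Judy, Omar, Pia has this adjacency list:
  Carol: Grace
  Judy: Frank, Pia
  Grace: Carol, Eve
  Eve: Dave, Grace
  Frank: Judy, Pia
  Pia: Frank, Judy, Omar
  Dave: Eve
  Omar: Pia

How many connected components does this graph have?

2

From Carol: component {Carol, Dave, Eve, Grace}.
From Frank: component {Frank, Judy, Omar, Pia}.
That's 2 components.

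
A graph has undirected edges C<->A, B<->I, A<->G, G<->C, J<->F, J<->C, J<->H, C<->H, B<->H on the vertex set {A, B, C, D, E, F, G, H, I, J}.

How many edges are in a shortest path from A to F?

Distance 0: A.
Distance 1: C, G.
Distance 2: H, J.
Distance 3: B, F — contains F.

3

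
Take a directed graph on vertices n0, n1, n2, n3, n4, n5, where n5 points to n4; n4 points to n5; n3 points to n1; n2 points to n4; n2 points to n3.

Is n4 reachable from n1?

n1 has no outgoing edges, so nothing is reachable from it.

No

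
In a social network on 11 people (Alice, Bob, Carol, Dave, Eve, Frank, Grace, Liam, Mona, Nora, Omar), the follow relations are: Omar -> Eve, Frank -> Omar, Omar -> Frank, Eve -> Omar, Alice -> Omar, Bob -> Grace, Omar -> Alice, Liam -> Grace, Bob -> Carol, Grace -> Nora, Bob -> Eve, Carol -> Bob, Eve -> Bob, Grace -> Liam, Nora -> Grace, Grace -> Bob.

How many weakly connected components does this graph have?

3

From Alice: component {Alice, Bob, Carol, Eve, Frank, Grace, Liam, Nora, Omar}.
From Dave: component {Dave}.
From Mona: component {Mona}.
That's 3 components.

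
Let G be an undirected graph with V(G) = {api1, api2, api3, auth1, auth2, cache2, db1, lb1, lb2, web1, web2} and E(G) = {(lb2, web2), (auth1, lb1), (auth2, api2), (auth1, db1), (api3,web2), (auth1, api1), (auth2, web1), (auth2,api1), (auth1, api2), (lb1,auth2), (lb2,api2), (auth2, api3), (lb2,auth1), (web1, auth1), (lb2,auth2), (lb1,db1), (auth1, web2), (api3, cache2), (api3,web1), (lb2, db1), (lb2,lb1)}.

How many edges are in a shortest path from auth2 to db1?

2

Distance 0: auth2.
Distance 1: api1, api2, api3, lb1, lb2, web1.
Distance 2: auth1, cache2, db1, web2 — contains db1.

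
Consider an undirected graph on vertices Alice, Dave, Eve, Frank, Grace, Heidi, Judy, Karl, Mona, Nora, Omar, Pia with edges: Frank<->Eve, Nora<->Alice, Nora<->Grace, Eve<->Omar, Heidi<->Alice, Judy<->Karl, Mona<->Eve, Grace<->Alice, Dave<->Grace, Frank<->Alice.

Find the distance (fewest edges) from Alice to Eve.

2

Distance 0: Alice.
Distance 1: Frank, Grace, Heidi, Nora.
Distance 2: Dave, Eve — contains Eve.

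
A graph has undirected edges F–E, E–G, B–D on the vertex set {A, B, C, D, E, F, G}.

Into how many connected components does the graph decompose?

4

From A: component {A}.
From B: component {B, D}.
From C: component {C}.
From E: component {E, F, G}.
That's 4 components.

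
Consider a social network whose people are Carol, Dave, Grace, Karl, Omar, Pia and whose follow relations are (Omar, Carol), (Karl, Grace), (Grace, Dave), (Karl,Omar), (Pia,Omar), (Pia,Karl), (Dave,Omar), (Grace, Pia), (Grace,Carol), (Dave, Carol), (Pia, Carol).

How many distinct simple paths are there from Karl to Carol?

6

Karl→Grace→Carol
Karl→Grace→Dave→Carol
Karl→Grace→Dave→Omar→Carol
Karl→Grace→Pia→Carol
Karl→Grace→Pia→Omar→Carol
Karl→Omar→Carol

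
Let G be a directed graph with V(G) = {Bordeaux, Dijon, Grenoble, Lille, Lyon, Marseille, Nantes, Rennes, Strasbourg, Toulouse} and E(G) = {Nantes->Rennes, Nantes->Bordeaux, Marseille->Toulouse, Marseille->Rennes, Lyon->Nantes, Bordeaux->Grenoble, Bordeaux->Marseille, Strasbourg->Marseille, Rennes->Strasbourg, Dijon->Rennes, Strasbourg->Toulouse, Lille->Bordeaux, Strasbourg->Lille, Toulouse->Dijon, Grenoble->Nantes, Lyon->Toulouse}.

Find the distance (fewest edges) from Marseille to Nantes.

Distance 0: Marseille.
Distance 1: Rennes, Toulouse.
Distance 2: Dijon, Strasbourg.
Distance 3: Lille.
Distance 4: Bordeaux.
Distance 5: Grenoble.
Distance 6: Nantes — contains Nantes.

6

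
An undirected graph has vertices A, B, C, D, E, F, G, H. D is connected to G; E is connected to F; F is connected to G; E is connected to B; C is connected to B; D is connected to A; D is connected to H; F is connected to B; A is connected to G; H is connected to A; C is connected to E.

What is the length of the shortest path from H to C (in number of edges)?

Distance 0: H.
Distance 1: A, D.
Distance 2: G.
Distance 3: F.
Distance 4: B, E.
Distance 5: C — contains C.

5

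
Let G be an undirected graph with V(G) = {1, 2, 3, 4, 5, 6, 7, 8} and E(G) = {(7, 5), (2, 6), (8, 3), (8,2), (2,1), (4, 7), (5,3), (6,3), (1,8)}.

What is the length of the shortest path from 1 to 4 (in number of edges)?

5

Distance 0: 1.
Distance 1: 2, 8.
Distance 2: 3, 6.
Distance 3: 5.
Distance 4: 7.
Distance 5: 4 — contains 4.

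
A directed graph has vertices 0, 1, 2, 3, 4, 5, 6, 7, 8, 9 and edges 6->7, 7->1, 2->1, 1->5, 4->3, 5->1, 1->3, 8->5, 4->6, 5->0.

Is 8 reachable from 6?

Explore from 6.
Distance 1: reach 7.
Distance 2: reach 1.
Distance 3: reach 3, 5.
Distance 4: reach 0.
The search from 6 is exhausted; no directed path reaches 8.

No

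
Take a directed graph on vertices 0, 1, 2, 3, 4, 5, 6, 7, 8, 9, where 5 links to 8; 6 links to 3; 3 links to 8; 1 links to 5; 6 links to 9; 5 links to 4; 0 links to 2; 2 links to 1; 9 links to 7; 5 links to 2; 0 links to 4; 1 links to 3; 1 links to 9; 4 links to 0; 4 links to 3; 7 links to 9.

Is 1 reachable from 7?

Explore from 7.
Distance 1: reach 9.
The search from 7 is exhausted; no directed path reaches 1.

No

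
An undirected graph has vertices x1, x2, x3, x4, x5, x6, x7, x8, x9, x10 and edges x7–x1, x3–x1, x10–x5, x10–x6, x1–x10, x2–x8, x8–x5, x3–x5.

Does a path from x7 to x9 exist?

No

Explore from x7.
Distance 1: reach x1.
Distance 2: reach x3, x10.
Distance 3: reach x5, x6.
Distance 4: reach x8.
Distance 5: reach x2.
The search is exhausted without reaching x9; it lies in a different component.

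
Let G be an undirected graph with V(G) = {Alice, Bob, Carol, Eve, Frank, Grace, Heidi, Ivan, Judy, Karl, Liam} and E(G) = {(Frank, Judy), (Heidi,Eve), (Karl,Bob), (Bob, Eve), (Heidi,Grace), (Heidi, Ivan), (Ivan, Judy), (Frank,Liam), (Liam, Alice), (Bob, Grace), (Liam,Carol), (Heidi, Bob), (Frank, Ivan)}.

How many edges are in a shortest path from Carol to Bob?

Distance 0: Carol.
Distance 1: Liam.
Distance 2: Alice, Frank.
Distance 3: Ivan, Judy.
Distance 4: Heidi.
Distance 5: Bob, Eve, Grace — contains Bob.

5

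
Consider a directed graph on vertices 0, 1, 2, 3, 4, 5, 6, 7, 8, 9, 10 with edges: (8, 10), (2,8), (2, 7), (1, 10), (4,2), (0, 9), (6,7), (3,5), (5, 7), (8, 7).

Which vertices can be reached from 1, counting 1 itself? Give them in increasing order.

1, 10

Start at 1.
Its neighbours: 10.
Nothing further is reachable.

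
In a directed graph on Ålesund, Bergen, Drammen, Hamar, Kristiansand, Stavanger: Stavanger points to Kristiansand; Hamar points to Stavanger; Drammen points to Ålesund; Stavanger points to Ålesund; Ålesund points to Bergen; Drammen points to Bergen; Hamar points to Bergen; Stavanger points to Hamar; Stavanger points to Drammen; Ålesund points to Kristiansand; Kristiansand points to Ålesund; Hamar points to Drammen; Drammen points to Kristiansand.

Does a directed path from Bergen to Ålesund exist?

No

Bergen has no outgoing edges, so nothing is reachable from it.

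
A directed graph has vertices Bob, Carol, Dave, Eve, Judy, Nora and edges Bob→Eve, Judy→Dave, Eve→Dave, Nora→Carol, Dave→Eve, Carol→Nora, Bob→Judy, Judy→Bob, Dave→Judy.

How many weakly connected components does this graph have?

2

From Bob: component {Bob, Dave, Eve, Judy}.
From Carol: component {Carol, Nora}.
That's 2 components.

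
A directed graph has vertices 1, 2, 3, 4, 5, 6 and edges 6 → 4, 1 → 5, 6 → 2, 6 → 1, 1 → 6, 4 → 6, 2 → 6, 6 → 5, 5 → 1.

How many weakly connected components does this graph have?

From 1: component {1, 2, 4, 5, 6}.
From 3: component {3}.
That's 2 components.

2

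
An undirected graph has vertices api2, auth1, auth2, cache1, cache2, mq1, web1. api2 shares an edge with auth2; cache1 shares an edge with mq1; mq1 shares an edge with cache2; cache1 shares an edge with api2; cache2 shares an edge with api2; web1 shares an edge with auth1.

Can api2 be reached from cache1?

Explore from cache1.
Distance 1: reach api2, mq1.
Found api2.

Yes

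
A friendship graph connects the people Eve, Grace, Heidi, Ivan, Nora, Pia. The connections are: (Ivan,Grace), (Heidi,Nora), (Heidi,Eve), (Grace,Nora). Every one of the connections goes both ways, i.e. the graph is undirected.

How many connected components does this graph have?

From Eve: component {Eve, Grace, Heidi, Ivan, Nora}.
From Pia: component {Pia}.
That's 2 components.

2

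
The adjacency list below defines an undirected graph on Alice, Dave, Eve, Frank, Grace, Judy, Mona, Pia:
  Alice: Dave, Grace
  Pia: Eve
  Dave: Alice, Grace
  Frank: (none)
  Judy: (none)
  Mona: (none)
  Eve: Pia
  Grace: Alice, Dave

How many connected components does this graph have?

5

From Alice: component {Alice, Dave, Grace}.
From Eve: component {Eve, Pia}.
From Frank: component {Frank}.
From Judy: component {Judy}.
From Mona: component {Mona}.
That's 5 components.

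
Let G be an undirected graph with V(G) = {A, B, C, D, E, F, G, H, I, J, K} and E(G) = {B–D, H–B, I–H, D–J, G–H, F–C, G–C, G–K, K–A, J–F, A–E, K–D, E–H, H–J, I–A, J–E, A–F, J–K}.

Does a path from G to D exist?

Yes

Explore from G.
Distance 1: reach C, H, K.
Distance 2: reach A, B, D, E, F, I, J.
Found D.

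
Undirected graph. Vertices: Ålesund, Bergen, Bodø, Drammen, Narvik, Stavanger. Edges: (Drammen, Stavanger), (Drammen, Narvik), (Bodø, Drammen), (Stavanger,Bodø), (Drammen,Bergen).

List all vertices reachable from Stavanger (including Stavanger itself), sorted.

Start at Stavanger.
Its neighbours: Bodø, Drammen.
Then their neighbours: Bergen, Narvik.
Nothing further is reachable.

Bergen, Bodø, Drammen, Narvik, Stavanger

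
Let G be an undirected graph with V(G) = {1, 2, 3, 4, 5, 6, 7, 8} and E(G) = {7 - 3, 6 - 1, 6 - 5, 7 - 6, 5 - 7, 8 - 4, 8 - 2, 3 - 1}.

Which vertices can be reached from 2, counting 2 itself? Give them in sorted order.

Start at 2.
Its neighbours: 8.
Then their neighbours: 4.
Nothing further is reachable.

2, 4, 8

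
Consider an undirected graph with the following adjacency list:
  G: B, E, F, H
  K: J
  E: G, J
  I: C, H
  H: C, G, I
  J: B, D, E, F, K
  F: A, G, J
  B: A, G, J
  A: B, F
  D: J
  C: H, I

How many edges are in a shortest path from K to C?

5

Distance 0: K.
Distance 1: J.
Distance 2: B, D, E, F.
Distance 3: A, G.
Distance 4: H.
Distance 5: C, I — contains C.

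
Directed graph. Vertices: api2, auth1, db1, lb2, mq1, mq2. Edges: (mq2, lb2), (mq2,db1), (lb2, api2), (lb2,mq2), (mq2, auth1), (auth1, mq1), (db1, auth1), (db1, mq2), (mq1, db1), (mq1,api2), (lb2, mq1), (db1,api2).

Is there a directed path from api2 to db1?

No

api2 has no outgoing edges, so nothing is reachable from it.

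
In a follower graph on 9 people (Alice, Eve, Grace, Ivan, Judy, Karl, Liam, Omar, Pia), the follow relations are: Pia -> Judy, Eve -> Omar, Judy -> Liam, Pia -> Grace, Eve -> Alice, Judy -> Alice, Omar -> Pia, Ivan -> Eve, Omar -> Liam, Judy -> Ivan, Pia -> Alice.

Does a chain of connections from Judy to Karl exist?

Explore from Judy.
Distance 1: reach Alice, Ivan, Liam.
Distance 2: reach Eve.
Distance 3: reach Omar.
Distance 4: reach Pia.
Distance 5: reach Grace.
The search from Judy is exhausted; no directed path reaches Karl.

No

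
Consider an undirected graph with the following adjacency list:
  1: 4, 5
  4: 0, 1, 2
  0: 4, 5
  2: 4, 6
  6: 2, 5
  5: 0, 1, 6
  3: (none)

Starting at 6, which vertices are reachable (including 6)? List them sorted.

Start at 6.
Its neighbours: 2, 5.
Then their neighbours: 0, 1, 4.
Nothing further is reachable.

0, 1, 2, 4, 5, 6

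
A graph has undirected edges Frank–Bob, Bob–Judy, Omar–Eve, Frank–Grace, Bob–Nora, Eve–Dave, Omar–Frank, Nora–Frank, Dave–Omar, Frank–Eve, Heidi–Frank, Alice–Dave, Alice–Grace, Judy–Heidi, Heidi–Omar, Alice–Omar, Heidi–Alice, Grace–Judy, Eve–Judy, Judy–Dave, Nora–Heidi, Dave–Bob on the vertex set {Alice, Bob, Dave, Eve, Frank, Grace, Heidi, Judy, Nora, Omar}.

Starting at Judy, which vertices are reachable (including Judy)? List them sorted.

Start at Judy.
Its neighbours: Bob, Dave, Eve, Grace, Heidi.
Then their neighbours: Alice, Frank, Nora, Omar.
Every vertex is now reached.

Alice, Bob, Dave, Eve, Frank, Grace, Heidi, Judy, Nora, Omar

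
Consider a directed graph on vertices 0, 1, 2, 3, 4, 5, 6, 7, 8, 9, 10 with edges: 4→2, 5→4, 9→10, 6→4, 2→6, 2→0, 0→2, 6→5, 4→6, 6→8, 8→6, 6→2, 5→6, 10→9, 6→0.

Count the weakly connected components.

5

From 0: component {0, 2, 4, 5, 6, 8}.
From 1: component {1}.
From 3: component {3}.
From 7: component {7}.
From 9: component {9, 10}.
That's 5 components.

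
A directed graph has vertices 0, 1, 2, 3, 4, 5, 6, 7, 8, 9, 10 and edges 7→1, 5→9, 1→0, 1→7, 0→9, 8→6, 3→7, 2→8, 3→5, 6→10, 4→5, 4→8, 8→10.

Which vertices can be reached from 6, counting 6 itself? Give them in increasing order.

Start at 6.
Its neighbours: 10.
Nothing further is reachable.

6, 10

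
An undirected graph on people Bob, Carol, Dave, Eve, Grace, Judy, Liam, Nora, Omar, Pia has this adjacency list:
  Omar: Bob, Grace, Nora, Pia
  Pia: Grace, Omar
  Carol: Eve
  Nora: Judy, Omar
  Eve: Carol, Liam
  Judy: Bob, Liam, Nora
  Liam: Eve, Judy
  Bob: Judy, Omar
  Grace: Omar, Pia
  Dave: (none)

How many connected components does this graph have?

2

From Bob: component {Bob, Carol, Eve, Grace, Judy, Liam, Nora, Omar, Pia}.
From Dave: component {Dave}.
That's 2 components.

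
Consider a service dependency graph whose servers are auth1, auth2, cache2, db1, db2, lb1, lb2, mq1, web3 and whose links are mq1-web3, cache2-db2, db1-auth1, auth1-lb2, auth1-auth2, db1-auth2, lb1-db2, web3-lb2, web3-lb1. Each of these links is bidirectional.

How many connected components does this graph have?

From auth1: component {auth1, auth2, cache2, db1, db2, lb1, lb2, mq1, web3}.
That's 1 component.

1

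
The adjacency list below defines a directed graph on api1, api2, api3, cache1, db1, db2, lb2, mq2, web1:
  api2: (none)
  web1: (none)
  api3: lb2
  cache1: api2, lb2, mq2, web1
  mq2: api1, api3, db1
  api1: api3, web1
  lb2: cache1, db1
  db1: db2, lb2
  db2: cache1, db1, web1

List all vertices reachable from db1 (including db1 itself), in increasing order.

Start at db1.
Its neighbours: db2, lb2.
Then their neighbours: cache1, web1.
Then next layer: api2, mq2.
Then next layer: api1, api3.
Every vertex is now reached.

api1, api2, api3, cache1, db1, db2, lb2, mq2, web1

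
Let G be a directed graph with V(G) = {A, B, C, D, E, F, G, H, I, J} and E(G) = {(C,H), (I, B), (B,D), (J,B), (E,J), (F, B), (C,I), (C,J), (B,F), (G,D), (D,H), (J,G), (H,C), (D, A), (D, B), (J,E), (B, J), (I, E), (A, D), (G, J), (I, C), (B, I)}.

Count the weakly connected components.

1

From A: component {A, B, C, D, E, F, G, H, I, J}.
That's 1 component.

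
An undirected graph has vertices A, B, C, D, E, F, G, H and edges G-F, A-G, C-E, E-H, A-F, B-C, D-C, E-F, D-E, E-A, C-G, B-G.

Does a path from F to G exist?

Yes

Explore from F.
Distance 1: reach A, E, G.
Found G.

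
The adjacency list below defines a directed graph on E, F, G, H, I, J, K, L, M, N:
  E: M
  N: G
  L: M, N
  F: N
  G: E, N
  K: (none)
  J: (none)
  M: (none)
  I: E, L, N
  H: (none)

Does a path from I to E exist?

Yes

Explore from I.
Distance 1: reach E, L, N.
Found E.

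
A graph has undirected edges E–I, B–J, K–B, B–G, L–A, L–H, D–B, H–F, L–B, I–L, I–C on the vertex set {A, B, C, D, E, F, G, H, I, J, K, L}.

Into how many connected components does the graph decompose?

1

From A: component {A, B, C, D, E, F, G, H, I, J, K, L}.
That's 1 component.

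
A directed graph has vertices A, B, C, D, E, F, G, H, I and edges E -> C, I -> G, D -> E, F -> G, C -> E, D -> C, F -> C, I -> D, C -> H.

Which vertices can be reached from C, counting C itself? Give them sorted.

Start at C.
Its neighbours: E, H.
Nothing further is reachable.

C, E, H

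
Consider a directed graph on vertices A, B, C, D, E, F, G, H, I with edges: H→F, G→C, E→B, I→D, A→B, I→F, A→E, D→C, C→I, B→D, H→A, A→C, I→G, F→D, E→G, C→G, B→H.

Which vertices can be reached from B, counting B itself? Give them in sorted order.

A, B, C, D, E, F, G, H, I

Start at B.
Its neighbours: D, H.
Then their neighbours: A, C, F.
Then next layer: E, G, I.
Every vertex is now reached.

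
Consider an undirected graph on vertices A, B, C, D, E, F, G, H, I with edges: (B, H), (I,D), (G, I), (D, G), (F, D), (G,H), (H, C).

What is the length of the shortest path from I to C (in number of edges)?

3

Distance 0: I.
Distance 1: D, G.
Distance 2: F, H.
Distance 3: B, C — contains C.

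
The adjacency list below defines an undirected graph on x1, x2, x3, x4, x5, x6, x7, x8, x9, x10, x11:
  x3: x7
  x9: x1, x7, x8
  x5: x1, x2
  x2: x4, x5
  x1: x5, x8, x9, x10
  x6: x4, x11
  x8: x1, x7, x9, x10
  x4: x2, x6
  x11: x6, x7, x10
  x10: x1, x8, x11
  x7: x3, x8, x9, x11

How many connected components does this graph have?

From x1: component {x1, x2, x3, x4, x5, x6, x7, x8, x9, x10, x11}.
That's 1 component.

1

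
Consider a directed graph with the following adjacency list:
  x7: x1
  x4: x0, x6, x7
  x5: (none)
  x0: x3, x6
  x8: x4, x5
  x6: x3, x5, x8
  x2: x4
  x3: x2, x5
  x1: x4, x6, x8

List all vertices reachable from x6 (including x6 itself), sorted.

x0, x1, x2, x3, x4, x5, x6, x7, x8

Start at x6.
Its neighbours: x3, x5, x8.
Then their neighbours: x2, x4.
Then next layer: x0, x7.
Then next layer: x1.
Every vertex is now reached.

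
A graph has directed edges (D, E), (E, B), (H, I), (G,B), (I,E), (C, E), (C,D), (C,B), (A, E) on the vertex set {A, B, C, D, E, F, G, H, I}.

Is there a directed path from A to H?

No

Explore from A.
Distance 1: reach E.
Distance 2: reach B.
The search from A is exhausted; no directed path reaches H.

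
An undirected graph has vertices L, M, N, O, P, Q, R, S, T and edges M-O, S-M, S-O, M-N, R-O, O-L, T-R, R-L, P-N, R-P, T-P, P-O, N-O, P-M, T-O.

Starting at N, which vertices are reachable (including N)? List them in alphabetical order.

Start at N.
Its neighbours: M, O, P.
Then their neighbours: L, R, S, T.
Nothing further is reachable.

L, M, N, O, P, R, S, T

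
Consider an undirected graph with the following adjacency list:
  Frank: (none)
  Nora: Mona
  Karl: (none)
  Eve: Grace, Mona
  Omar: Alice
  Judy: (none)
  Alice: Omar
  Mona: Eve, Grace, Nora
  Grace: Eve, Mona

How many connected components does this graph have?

5

From Alice: component {Alice, Omar}.
From Eve: component {Eve, Grace, Mona, Nora}.
From Frank: component {Frank}.
From Judy: component {Judy}.
From Karl: component {Karl}.
That's 5 components.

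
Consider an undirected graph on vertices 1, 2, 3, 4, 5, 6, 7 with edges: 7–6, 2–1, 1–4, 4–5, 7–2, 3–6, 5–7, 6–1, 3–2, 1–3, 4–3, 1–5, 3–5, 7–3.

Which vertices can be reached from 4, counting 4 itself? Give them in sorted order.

1, 2, 3, 4, 5, 6, 7

Start at 4.
Its neighbours: 1, 3, 5.
Then their neighbours: 2, 6, 7.
Every vertex is now reached.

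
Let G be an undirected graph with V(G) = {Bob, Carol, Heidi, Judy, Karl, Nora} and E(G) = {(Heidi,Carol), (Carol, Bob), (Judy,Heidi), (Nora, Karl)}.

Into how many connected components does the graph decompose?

2

From Bob: component {Bob, Carol, Heidi, Judy}.
From Karl: component {Karl, Nora}.
That's 2 components.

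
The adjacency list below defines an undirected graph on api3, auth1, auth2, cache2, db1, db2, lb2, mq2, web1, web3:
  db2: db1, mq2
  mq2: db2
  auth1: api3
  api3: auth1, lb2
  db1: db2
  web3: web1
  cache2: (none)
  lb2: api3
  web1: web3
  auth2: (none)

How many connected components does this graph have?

From api3: component {api3, auth1, lb2}.
From auth2: component {auth2}.
From cache2: component {cache2}.
From db1: component {db1, db2, mq2}.
From web1: component {web1, web3}.
That's 5 components.

5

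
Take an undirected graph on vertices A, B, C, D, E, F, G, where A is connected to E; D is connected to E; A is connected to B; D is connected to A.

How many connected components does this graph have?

From A: component {A, B, D, E}.
From C: component {C}.
From F: component {F}.
From G: component {G}.
That's 4 components.

4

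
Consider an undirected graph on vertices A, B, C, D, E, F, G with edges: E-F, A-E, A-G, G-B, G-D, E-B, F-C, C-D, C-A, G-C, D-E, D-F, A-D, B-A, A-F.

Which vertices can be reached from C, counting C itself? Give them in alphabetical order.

A, B, C, D, E, F, G

Start at C.
Its neighbours: A, D, F, G.
Then their neighbours: B, E.
Every vertex is now reached.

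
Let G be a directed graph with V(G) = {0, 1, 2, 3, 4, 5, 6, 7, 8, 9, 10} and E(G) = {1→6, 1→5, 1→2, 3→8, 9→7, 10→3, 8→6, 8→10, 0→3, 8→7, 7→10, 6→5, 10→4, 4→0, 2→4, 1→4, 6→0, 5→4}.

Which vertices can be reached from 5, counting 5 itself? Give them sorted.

Start at 5.
Its neighbours: 4.
Then their neighbours: 0.
Then next layer: 3.
Then next layer: 8.
Then next layer: 6, 7, 10.
Nothing further is reachable.

0, 3, 4, 5, 6, 7, 8, 10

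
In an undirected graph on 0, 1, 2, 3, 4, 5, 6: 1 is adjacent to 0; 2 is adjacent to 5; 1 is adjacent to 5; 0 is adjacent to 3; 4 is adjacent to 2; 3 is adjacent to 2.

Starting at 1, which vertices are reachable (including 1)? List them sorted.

0, 1, 2, 3, 4, 5

Start at 1.
Its neighbours: 0, 5.
Then their neighbours: 2, 3.
Then next layer: 4.
Nothing further is reachable.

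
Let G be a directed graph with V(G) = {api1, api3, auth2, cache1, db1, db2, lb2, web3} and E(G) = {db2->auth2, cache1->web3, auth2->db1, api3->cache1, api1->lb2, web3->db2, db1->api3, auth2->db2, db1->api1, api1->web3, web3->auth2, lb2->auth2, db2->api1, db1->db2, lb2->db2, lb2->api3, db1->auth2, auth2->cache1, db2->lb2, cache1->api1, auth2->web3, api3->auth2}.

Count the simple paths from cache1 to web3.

5

cache1→api1→lb2→api3→auth2→web3
cache1→api1→lb2→auth2→web3
cache1→api1→lb2→db2→auth2→web3
cache1→api1→web3
cache1→web3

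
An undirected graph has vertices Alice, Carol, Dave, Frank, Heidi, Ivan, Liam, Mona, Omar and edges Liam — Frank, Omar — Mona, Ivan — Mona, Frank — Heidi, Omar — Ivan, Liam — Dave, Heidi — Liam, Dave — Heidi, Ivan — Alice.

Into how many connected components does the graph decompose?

From Alice: component {Alice, Ivan, Mona, Omar}.
From Carol: component {Carol}.
From Dave: component {Dave, Frank, Heidi, Liam}.
That's 3 components.

3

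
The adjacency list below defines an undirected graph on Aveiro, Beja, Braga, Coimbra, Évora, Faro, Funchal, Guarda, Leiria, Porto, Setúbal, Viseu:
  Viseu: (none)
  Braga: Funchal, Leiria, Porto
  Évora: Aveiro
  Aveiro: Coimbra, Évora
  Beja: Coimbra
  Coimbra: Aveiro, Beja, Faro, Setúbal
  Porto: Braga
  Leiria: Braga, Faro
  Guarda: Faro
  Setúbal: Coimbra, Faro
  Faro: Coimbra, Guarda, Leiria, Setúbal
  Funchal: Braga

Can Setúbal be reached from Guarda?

Explore from Guarda.
Distance 1: reach Faro.
Distance 2: reach Coimbra, Leiria, Setúbal.
Found Setúbal.

Yes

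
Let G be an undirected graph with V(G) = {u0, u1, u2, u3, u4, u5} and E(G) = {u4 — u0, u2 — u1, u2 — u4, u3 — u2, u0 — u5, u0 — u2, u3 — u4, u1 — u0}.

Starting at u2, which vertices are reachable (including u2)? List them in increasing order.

Start at u2.
Its neighbours: u0, u1, u3, u4.
Then their neighbours: u5.
Every vertex is now reached.

u0, u1, u2, u3, u4, u5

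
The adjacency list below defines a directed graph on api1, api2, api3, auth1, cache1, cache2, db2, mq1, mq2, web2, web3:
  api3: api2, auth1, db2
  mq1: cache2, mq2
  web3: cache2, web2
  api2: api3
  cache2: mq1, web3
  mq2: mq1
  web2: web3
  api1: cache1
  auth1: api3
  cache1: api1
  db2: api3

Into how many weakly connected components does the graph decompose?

3

From api1: component {api1, cache1}.
From api2: component {api2, api3, auth1, db2}.
From cache2: component {cache2, mq1, mq2, web2, web3}.
That's 3 components.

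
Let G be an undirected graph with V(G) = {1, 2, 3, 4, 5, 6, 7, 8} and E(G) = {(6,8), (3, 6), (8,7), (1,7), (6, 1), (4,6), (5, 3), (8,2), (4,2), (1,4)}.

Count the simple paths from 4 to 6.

4–1–6
4–1–7–8–6
4–2–8–6
4–2–8–7–1–6
4–6

5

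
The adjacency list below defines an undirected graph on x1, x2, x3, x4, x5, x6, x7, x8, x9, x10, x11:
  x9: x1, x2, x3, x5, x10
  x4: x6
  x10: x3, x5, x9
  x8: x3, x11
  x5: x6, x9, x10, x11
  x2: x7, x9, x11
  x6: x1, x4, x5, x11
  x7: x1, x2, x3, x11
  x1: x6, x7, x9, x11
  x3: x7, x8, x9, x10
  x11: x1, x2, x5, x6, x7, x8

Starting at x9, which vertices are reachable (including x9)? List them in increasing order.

Start at x9.
Its neighbours: x1, x2, x3, x5, x10.
Then their neighbours: x6, x7, x8, x11.
Then next layer: x4.
Every vertex is now reached.

x1, x2, x3, x4, x5, x6, x7, x8, x9, x10, x11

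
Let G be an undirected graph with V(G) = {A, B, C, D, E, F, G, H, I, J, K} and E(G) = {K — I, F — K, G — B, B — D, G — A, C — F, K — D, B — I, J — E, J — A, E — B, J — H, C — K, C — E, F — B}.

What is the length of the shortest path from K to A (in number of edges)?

4

Distance 0: K.
Distance 1: C, D, F, I.
Distance 2: B, E.
Distance 3: G, J.
Distance 4: A, H — contains A.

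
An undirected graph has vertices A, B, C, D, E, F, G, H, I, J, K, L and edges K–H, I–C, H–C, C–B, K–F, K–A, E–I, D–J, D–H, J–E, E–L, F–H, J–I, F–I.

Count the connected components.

2

From A: component {A, B, C, D, E, F, H, I, J, K, L}.
From G: component {G}.
That's 2 components.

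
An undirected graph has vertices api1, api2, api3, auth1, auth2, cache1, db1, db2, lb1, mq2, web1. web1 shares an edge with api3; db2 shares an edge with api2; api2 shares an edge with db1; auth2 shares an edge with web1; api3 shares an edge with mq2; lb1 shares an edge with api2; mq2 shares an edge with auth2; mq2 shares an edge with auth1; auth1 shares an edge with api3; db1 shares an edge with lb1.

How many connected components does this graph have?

4

From api1: component {api1}.
From api2: component {api2, db1, db2, lb1}.
From api3: component {api3, auth1, auth2, mq2, web1}.
From cache1: component {cache1}.
That's 4 components.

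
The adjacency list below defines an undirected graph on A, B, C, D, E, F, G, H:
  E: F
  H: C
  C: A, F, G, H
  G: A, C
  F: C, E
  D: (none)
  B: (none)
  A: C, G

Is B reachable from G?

Explore from G.
Distance 1: reach A, C.
Distance 2: reach F, H.
Distance 3: reach E.
The search is exhausted without reaching B; it lies in a different component.

No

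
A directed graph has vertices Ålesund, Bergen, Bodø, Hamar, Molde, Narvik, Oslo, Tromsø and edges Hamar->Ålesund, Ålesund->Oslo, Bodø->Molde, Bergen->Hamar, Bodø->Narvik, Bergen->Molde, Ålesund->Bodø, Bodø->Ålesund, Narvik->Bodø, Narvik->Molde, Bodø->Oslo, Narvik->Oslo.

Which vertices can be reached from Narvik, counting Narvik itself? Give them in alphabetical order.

Start at Narvik.
Its neighbours: Bodø, Molde, Oslo.
Then their neighbours: Ålesund.
Nothing further is reachable.

Ålesund, Bodø, Molde, Narvik, Oslo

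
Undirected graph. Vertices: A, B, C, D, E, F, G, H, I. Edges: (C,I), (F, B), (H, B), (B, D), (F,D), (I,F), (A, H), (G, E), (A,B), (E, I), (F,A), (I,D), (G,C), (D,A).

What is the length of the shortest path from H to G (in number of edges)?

5

Distance 0: H.
Distance 1: A, B.
Distance 2: D, F.
Distance 3: I.
Distance 4: C, E.
Distance 5: G — contains G.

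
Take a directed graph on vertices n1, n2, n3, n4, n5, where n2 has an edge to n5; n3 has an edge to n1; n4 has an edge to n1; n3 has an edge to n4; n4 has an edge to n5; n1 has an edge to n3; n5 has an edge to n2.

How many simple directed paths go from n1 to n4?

1

n1→n3→n4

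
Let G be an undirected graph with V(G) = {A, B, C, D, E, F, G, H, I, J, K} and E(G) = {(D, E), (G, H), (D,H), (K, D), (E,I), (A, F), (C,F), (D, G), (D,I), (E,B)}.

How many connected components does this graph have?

From A: component {A, C, F}.
From B: component {B, D, E, G, H, I, K}.
From J: component {J}.
That's 3 components.

3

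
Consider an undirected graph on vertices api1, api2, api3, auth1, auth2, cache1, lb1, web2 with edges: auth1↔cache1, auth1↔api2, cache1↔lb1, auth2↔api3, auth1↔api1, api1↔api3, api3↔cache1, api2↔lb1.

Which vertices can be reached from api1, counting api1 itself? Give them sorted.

Start at api1.
Its neighbours: api3, auth1.
Then their neighbours: api2, auth2, cache1.
Then next layer: lb1.
Nothing further is reachable.

api1, api2, api3, auth1, auth2, cache1, lb1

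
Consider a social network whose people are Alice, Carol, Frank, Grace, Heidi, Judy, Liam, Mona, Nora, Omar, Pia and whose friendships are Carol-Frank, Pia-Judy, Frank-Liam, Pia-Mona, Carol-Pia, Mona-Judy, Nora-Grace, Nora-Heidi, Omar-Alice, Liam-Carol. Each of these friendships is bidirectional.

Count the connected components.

3

From Alice: component {Alice, Omar}.
From Carol: component {Carol, Frank, Judy, Liam, Mona, Pia}.
From Grace: component {Grace, Heidi, Nora}.
That's 3 components.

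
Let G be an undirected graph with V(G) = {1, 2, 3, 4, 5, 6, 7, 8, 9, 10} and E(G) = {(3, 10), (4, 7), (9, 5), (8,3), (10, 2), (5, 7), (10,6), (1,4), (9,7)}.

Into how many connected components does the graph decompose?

2

From 1: component {1, 4, 5, 7, 9}.
From 2: component {2, 3, 6, 8, 10}.
That's 2 components.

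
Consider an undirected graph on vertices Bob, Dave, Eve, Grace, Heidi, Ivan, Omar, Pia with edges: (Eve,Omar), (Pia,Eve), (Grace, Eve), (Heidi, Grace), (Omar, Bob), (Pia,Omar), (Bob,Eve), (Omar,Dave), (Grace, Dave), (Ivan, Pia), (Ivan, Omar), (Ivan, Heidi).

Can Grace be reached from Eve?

Explore from Eve.
Distance 1: reach Bob, Grace, Omar, Pia.
Found Grace.

Yes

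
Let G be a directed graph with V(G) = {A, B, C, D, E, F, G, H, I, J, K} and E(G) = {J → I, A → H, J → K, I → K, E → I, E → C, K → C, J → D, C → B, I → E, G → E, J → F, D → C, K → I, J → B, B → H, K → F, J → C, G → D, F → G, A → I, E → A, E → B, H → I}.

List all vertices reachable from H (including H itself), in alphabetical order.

A, B, C, D, E, F, G, H, I, K

Start at H.
Its neighbours: I.
Then their neighbours: E, K.
Then next layer: A, B, C, F.
Then next layer: G.
Then next layer: D.
Nothing further is reachable.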